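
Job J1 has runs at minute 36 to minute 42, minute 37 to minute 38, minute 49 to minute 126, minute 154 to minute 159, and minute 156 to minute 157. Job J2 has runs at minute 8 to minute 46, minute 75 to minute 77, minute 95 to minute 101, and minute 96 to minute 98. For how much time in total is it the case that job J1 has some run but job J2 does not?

74 minutes

Merge the first list: minute 36 to minute 42, minute 49 to minute 126, minute 154 to minute 159.
Merge the second list: minute 8 to minute 46, minute 75 to minute 77, minute 95 to minute 101.
A \ B = minute 49 to minute 75, minute 77 to minute 95, minute 101 to minute 126, minute 154 to minute 159.
Total: 26 minutes + 18 minutes + 25 minutes + 5 minutes = 74 minutes.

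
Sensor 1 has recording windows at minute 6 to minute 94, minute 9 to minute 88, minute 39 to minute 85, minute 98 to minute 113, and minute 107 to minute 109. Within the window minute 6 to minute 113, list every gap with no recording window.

minute 94 to minute 98

After merging, the occupied span is minute 6 to minute 94, minute 98 to minute 113.
Uncovered inside minute 6 to minute 113: minute 94 to minute 98.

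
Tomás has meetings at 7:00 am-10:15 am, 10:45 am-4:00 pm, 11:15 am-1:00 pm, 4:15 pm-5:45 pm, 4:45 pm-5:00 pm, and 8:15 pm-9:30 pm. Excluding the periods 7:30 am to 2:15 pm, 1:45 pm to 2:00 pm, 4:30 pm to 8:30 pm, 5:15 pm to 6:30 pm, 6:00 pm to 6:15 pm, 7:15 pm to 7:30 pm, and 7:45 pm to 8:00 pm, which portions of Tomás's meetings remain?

7:00 am–7:30 am, 2:15 pm–4:00 pm, 4:15 pm–4:30 pm, 8:30 pm–9:30 pm

A, merged: 7:00 am–10:15 am, 10:45 am–4:00 pm, 4:15 pm–5:45 pm, 8:15 pm–9:30 pm.
B, merged: 7:30 am–2:15 pm, 4:30 pm–8:30 pm.
7:00 am–10:15 am with B removed leaves 7:00 am–7:30 am.
10:45 am–4:00 pm with B removed leaves 2:15 pm–4:00 pm.
4:15 pm–5:45 pm with B removed leaves 4:15 pm–4:30 pm.
8:15 pm–9:30 pm with B removed leaves 8:30 pm–9:30 pm.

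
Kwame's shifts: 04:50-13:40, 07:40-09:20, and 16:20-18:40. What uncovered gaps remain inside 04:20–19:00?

04:20–04:50, 13:40–16:20, 18:40–19:00

After merging, the occupied span is 04:50–13:40, 16:20–18:40.
Gaps within 04:20–19:00: 04:20–04:50, 13:40–16:20, 18:40–19:00.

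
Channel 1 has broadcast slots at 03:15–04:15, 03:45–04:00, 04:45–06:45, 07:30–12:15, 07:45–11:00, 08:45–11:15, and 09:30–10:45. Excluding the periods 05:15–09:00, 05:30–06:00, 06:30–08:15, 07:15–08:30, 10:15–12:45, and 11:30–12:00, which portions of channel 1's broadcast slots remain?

Merge the first list: 03:15–04:15, 04:45–06:45, 07:30–12:15.
Merge the second list: 05:15–09:00, 10:15–12:45.
03:15–04:15: nothing removed.
04:45–06:45 \ B = 04:45–05:15.
07:30–12:15 \ B = 09:00–10:15.

03:15–04:15, 04:45–05:15, 09:00–10:15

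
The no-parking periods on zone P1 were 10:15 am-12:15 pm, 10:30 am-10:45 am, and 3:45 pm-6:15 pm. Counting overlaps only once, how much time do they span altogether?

4 h 30 min

Merged: 10:15 am–12:15 pm, 3:45 pm–6:15 pm.
Lengths: 2 h + 2 h 30 min = 4 h 30 min.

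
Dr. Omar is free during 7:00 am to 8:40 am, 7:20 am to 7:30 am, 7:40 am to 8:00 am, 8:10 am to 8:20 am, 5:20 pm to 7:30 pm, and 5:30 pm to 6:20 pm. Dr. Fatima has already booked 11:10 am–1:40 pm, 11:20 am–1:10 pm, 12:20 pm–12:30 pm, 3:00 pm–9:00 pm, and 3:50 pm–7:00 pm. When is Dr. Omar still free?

First set merges to 7:00 am-8:40 am, 5:20 pm-7:30 pm.
Second set merges to 11:10 am-1:40 pm, 3:00 pm-9:00 pm.
7:00 am-8:40 am: nothing removed.
5:20 pm-7:30 pm: entirely removed.

7:00 am-8:40 am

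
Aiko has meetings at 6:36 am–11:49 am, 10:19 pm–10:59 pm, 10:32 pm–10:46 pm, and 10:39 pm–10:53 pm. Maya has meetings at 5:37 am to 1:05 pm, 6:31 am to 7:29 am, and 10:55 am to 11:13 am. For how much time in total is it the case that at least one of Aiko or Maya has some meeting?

First set merges to 6:36 am-11:49 am, 10:19 pm-10:59 pm.
Second set merges to 5:37 am-1:05 pm.
A ∪ B = 5:37 am-1:05 pm, 10:19 pm-10:59 pm.
Total: 7 h 28 min + 40 min = 8 h 8 min.

8 h 8 min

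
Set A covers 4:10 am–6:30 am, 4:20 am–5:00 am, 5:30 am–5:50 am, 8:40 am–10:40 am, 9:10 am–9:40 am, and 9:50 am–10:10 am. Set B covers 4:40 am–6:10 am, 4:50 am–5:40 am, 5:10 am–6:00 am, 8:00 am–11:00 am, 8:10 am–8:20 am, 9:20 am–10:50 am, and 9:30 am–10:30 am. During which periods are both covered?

4:40 am–6:10 am, 8:40 am–10:40 am

Merge the first list: 4:10 am–6:30 am, 8:40 am–10:40 am.
Merge the second list: 4:40 am–6:10 am, 8:00 am–11:00 am.
4:10 am–6:30 am meets the second set on 4:40 am–6:10 am.
8:40 am–10:40 am meets the second set on 8:40 am–10:40 am.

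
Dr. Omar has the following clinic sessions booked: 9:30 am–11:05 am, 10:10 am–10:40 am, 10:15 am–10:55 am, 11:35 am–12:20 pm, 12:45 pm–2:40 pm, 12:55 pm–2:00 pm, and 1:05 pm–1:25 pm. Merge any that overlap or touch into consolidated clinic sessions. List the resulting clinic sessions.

10:10 am–10:40 am overlaps/touches 9:30 am–11:05 am → extend to 9:30 am–11:05 am.
10:15 am–10:55 am overlaps/touches 9:30 am–11:05 am → extend to 9:30 am–11:05 am.
11:35 am–12:20 pm is disjoint → start new block.
12:45 pm–2:40 pm is disjoint → start new block.
12:55 pm–2:00 pm overlaps/touches 12:45 pm–2:40 pm → extend to 12:45 pm–2:40 pm.
1:05 pm–1:25 pm overlaps/touches 12:45 pm–2:40 pm → extend to 12:45 pm–2:40 pm.

9:30 am–11:05 am, 11:35 am–12:20 pm, 12:45 pm–2:40 pm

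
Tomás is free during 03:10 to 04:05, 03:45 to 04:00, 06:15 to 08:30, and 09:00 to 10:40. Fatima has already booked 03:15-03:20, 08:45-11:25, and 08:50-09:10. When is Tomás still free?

03:10–03:15, 03:20–04:05, 06:15–08:30

First set merges to 03:10–04:05, 06:15–08:30, 09:00–10:40.
Second set merges to 03:15–03:20, 08:45–11:25.
03:10–04:05 \ B = 03:10–03:15, 03:20–04:05.
06:15–08:30: nothing removed.
09:00–10:40: entirely removed.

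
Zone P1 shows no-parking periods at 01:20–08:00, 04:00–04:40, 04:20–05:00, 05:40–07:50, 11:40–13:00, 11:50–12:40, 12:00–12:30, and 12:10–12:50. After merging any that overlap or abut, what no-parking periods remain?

04:00–04:40 overlaps/touches 01:20–08:00 → extend to 01:20–08:00.
04:20–05:00 overlaps/touches 01:20–08:00 → extend to 01:20–08:00.
05:40–07:50 overlaps/touches 01:20–08:00 → extend to 01:20–08:00.
11:40–13:00 is disjoint → start new block.
11:50–12:40 overlaps/touches 11:40–13:00 → extend to 11:40–13:00.
12:00–12:30 overlaps/touches 11:40–13:00 → extend to 11:40–13:00.
12:10–12:50 overlaps/touches 11:40–13:00 → extend to 11:40–13:00.

01:20–08:00, 11:40–13:00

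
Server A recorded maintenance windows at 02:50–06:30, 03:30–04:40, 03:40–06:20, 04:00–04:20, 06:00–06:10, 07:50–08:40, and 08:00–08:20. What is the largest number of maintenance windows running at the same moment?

Walk the sorted start/end points keeping a running depth.
The depth first hits 4 at 04:00.

4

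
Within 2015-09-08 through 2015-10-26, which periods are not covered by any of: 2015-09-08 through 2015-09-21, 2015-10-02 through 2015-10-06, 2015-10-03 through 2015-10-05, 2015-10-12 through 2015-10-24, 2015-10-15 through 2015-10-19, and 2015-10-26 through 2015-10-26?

The merged coverage is 2015-09-08 through 2015-09-21, 2015-10-02 through 2015-10-06, 2015-10-12 through 2015-10-24, 2015-10-26 through 2015-10-26.
Gaps within 2015-09-08 through 2015-10-26: 2015-09-22 through 2015-10-01, 2015-10-07 through 2015-10-11, 2015-10-25 through 2015-10-25.

2015-09-22 through 2015-10-01, 2015-10-07 through 2015-10-11, 2015-10-25 through 2015-10-25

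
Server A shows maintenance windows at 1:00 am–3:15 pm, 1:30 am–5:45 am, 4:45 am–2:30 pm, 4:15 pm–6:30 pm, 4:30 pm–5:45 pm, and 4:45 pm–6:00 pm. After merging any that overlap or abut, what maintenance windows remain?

1:30 am–5:45 am overlaps/touches 1:00 am–3:15 pm → extend to 1:00 am–3:15 pm.
4:45 am–2:30 pm overlaps/touches 1:00 am–3:15 pm → extend to 1:00 am–3:15 pm.
4:15 pm–6:30 pm is disjoint → start new block.
4:30 pm–5:45 pm overlaps/touches 4:15 pm–6:30 pm → extend to 4:15 pm–6:30 pm.
4:45 pm–6:00 pm overlaps/touches 4:15 pm–6:30 pm → extend to 4:15 pm–6:30 pm.

1:00 am–3:15 pm, 4:15 pm–6:30 pm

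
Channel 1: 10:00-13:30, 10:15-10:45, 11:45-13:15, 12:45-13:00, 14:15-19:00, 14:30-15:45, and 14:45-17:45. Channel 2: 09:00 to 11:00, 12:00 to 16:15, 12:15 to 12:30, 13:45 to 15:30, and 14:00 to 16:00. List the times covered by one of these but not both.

09:00–10:00, 11:00–12:00, 13:30–14:15, 16:15–19:00

A, merged: 10:00–13:30, 14:15–19:00.
B, merged: 09:00–11:00, 12:00–16:15.
A but not B: 11:00–12:00, 16:15–19:00.
B but not A: 09:00–10:00, 13:30–14:15.
Combining gives A △ B.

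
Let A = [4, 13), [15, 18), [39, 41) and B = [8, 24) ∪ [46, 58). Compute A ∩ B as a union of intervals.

[8, 13) ∪ [15, 18)

[4, 13) ∩ B → [8, 13).
[15, 18) ∩ B → [15, 18).
[39, 41) meets no B interval.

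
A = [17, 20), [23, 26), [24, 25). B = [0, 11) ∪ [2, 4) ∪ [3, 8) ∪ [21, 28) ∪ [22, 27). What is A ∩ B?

[23, 26)

A, merged: [17, 20), [23, 26).
B, merged: [0, 11), [21, 28).
[17, 20) meets no B interval.
[23, 26) ∩ B → [23, 26).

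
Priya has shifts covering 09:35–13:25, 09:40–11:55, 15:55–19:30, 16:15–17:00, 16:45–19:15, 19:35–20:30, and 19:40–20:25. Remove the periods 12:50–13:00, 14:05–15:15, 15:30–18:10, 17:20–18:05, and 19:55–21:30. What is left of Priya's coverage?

09:35–12:50, 13:00–13:25, 18:10–19:30, 19:35–19:55

First set merges to 09:35–13:25, 15:55–19:30, 19:35–20:30.
Second set merges to 12:50–13:00, 14:05–15:15, 15:30–18:10, 19:55–21:30.
09:35–13:25 with B removed leaves 09:35–12:50, 13:00–13:25.
15:55–19:30 with B removed leaves 18:10–19:30.
19:35–20:30 with B removed leaves 19:35–19:55.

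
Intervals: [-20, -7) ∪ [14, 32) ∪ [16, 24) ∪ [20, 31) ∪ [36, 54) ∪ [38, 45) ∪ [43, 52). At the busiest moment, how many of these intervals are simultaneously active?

At 20, 3 of the intervals are simultaneously active.
No point has more.

3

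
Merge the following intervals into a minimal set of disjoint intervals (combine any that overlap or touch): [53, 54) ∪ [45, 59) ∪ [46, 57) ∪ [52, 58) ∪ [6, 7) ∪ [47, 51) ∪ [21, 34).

Sort by start: [6, 7), [21, 34), [45, 59), [46, 57), [47, 51), [52, 58), [53, 54).
[21, 34) is disjoint → start new block.
[45, 59) is disjoint → start new block.
[46, 57) overlaps/touches [45, 59) → extend to [45, 59).
[47, 51) overlaps/touches [45, 59) → extend to [45, 59).
[52, 58) overlaps/touches [45, 59) → extend to [45, 59).
[53, 54) overlaps/touches [45, 59) → extend to [45, 59).

[6, 7) ∪ [21, 34) ∪ [45, 59)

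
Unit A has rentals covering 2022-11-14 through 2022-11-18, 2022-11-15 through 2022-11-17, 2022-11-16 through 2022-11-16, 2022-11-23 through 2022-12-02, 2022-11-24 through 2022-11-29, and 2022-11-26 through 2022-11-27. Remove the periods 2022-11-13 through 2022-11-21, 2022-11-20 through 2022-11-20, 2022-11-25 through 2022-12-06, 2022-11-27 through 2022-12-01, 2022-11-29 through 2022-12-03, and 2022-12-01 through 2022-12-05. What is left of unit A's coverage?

A, merged: 2022-11-14 through 2022-11-18, 2022-11-23 through 2022-12-02.
B, merged: 2022-11-13 through 2022-11-21, 2022-11-25 through 2022-12-06.
2022-11-14 through 2022-11-18 lies entirely inside B → drops out.
2022-11-23 through 2022-12-02 with B removed leaves 2022-11-23 through 2022-11-24.

2022-11-23 through 2022-11-24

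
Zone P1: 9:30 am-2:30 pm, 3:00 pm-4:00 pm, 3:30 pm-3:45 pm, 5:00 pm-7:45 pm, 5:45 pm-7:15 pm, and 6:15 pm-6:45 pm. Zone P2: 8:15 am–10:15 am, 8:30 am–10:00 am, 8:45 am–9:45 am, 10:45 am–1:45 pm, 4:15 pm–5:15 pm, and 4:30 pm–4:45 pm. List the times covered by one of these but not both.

Merge the first list: 9:30 am–2:30 pm, 3:00 pm–4:00 pm, 5:00 pm–7:45 pm.
Merge the second list: 8:15 am–10:15 am, 10:45 am–1:45 pm, 4:15 pm–5:15 pm.
A \ B = 10:15 am–10:45 am, 1:45 pm–2:30 pm, 3:00 pm–4:00 pm, 5:15 pm–7:45 pm.
B \ A = 8:15 am–9:30 am, 4:15 pm–5:00 pm.
Union of the two gives the symmetric difference.

8:15 am–9:30 am, 10:15 am–10:45 am, 1:45 pm–2:30 pm, 3:00 pm–4:00 pm, 4:15 pm–5:00 pm, 5:15 pm–7:45 pm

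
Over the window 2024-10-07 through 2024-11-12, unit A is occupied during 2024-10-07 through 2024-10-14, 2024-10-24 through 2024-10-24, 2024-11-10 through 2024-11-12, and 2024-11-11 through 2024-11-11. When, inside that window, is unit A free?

After merging, the occupied span is 2024-10-07 through 2024-10-14, 2024-10-24 through 2024-10-24, 2024-11-10 through 2024-11-12.
Gaps within 2024-10-07 through 2024-11-12: 2024-10-15 through 2024-10-23, 2024-10-25 through 2024-11-09.

2024-10-15 through 2024-10-23, 2024-10-25 through 2024-11-09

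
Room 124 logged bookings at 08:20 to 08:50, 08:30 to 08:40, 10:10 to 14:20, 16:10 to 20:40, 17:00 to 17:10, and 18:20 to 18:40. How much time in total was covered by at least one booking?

9 h 10 min

Merged: 08:20-08:50, 10:10-14:20, 16:10-20:40.
Lengths: 30 min + 4 h 10 min + 4 h 30 min = 9 h 10 min.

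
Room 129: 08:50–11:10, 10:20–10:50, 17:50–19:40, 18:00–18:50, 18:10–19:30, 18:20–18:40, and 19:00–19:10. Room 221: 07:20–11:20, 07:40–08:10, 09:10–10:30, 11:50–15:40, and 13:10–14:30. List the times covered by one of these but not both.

07:20–08:50, 11:10–11:20, 11:50–15:40, 17:50–19:40

First set merges to 08:50–11:10, 17:50–19:40.
Second set merges to 07:20–11:20, 11:50–15:40.
Only in the first: 17:50–19:40.
Only in the second: 07:20–08:50, 11:10–11:20, 11:50–15:40.
Together these are the periods covered by exactly one.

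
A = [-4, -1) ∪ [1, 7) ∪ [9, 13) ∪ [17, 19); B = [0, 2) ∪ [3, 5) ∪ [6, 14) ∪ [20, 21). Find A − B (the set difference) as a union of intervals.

[-4, -1): no B overlap → unchanged.
[1, 7) minus B → [2, 3), [5, 6).
[9, 13): fully covered by B → removed.
[17, 19): no B overlap → unchanged.

[-4, -1) ∪ [2, 3) ∪ [5, 6) ∪ [17, 19)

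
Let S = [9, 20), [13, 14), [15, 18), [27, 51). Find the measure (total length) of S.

35

Merged: [9, 20), [27, 51).
Lengths: 11 + 24 = 35.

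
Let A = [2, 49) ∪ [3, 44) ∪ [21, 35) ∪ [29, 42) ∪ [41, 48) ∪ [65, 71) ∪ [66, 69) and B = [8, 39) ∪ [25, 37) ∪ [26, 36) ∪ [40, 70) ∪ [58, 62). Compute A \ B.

[2, 8) ∪ [39, 40) ∪ [70, 71)

A, merged: [2, 49), [65, 71).
B, merged: [8, 39), [40, 70).
[2, 49) with B removed leaves [2, 8), [39, 40).
[65, 71) with B removed leaves [70, 71).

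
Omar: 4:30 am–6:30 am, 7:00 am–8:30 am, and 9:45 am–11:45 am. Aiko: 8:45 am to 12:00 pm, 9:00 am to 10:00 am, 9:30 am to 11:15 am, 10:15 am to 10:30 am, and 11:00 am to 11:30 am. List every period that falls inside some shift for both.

9:45 am–11:45 am

Merge the second list: 8:45 am–12:00 pm.
4:30 am–6:30 am: no overlap with the second set.
7:00 am–8:30 am: no overlap with the second set.
9:45 am–11:45 am meets the second set on 9:45 am–11:45 am.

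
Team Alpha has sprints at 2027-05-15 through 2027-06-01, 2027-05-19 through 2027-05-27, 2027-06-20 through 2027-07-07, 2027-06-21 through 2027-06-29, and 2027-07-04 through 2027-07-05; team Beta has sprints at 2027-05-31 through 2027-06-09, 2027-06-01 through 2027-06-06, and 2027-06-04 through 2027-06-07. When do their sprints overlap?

A, merged: 2027-05-15 through 2027-06-01, 2027-06-20 through 2027-07-07.
B, merged: 2027-05-31 through 2027-06-09.
2027-05-15 through 2027-06-01 overlaps B on 2027-05-31 through 2027-06-01.
2027-06-20 through 2027-07-07 falls entirely outside B.

2027-05-31 through 2027-06-01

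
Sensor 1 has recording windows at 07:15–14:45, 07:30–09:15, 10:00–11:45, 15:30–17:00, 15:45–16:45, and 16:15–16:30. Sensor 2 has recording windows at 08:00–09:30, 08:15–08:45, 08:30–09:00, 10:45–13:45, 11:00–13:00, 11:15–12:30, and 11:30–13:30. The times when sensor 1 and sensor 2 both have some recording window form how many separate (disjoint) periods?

A, merged: 07:15–14:45, 15:30–17:00.
B, merged: 08:00–09:30, 10:45–13:45.
A ∩ B = 08:00–09:30, 10:45–13:45.
That is 2 disjoint pieces.

2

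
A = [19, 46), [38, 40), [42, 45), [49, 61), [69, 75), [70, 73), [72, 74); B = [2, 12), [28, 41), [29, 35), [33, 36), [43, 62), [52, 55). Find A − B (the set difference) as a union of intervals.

[19, 28) ∪ [41, 43) ∪ [69, 75)

Merge the first list: [19, 46), [49, 61), [69, 75).
Merge the second list: [2, 12), [28, 41), [43, 62).
[19, 46) with B removed leaves [19, 28), [41, 43).
[49, 61) lies entirely inside B → drops out.
[69, 75) is untouched.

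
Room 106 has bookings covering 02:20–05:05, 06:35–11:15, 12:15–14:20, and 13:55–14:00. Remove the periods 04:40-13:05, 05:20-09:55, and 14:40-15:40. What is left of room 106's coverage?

A, merged: 02:20-05:05, 06:35-11:15, 12:15-14:20.
B, merged: 04:40-13:05, 14:40-15:40.
02:20-05:05 with B removed leaves 02:20-04:40.
06:35-11:15 lies entirely inside B → drops out.
12:15-14:20 with B removed leaves 13:05-14:20.

02:20-04:40, 13:05-14:20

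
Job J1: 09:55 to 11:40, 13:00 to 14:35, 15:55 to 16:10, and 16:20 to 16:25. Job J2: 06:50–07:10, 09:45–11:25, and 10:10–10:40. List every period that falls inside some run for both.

Merge the second list: 06:50-07:10, 09:45-11:25.
09:55-11:40 meets the second set on 09:55-11:25.
13:00-14:35: no overlap with the second set.
15:55-16:10: no overlap with the second set.
16:20-16:25: no overlap with the second set.

09:55-11:25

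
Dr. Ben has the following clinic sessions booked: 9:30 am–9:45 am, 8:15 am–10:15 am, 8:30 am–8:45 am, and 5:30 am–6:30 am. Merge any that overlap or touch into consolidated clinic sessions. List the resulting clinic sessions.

Sort by start: 5:30 am-6:30 am, 8:15 am-10:15 am, 8:30 am-8:45 am, 9:30 am-9:45 am.
8:15 am-10:15 am is disjoint → start new block.
8:30 am-8:45 am overlaps/touches 8:15 am-10:15 am → extend to 8:15 am-10:15 am.
9:30 am-9:45 am overlaps/touches 8:15 am-10:15 am → extend to 8:15 am-10:15 am.

5:30 am-6:30 am, 8:15 am-10:15 am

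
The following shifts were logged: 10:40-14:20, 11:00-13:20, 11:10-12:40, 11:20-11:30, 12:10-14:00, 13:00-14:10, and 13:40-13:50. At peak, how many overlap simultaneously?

Walk the sorted start/end points keeping a running depth.
The depth first hits 4 at 11:20.

4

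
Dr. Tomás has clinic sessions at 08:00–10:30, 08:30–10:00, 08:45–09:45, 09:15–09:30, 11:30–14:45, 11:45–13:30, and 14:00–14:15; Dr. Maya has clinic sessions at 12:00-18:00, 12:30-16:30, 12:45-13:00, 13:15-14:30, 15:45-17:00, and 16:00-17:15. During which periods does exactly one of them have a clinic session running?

08:00–10:30, 11:30–12:00, 14:45–18:00

First set merges to 08:00–10:30, 11:30–14:45.
Second set merges to 12:00–18:00.
A \ B = 08:00–10:30, 11:30–12:00.
B \ A = 14:45–18:00.
Union of the two gives the symmetric difference.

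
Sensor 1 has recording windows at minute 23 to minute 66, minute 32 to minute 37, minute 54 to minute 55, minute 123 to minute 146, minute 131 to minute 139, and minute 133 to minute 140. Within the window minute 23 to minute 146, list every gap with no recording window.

minute 66 to minute 123

The merged coverage is minute 23 to minute 66, minute 123 to minute 146.
Complement within minute 23 to minute 146: minute 66 to minute 123.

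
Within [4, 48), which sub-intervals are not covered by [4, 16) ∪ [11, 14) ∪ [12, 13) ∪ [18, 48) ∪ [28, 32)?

Covered (merged): [4, 16), [18, 48).
Complement within [4, 48): [16, 18).

[16, 18)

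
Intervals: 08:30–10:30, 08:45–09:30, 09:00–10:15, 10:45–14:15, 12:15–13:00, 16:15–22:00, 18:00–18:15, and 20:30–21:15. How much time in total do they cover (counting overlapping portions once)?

11 h 15 min

Merged: 08:30–10:30, 10:45–14:15, 16:15–22:00.
Lengths: 2 h + 3 h 30 min + 5 h 45 min = 11 h 15 min.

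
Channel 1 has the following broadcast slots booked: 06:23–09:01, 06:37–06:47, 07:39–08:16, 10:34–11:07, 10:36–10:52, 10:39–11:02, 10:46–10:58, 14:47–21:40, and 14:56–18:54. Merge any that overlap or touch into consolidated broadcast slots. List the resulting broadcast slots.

06:37–06:47 overlaps/touches 06:23–09:01 → extend to 06:23–09:01.
07:39–08:16 overlaps/touches 06:23–09:01 → extend to 06:23–09:01.
10:34–11:07 is disjoint → start new block.
10:36–10:52 overlaps/touches 10:34–11:07 → extend to 10:34–11:07.
10:39–11:02 overlaps/touches 10:34–11:07 → extend to 10:34–11:07.
10:46–10:58 overlaps/touches 10:34–11:07 → extend to 10:34–11:07.
14:47–21:40 is disjoint → start new block.
14:56–18:54 overlaps/touches 14:47–21:40 → extend to 14:47–21:40.

06:23–09:01, 10:34–11:07, 14:47–21:40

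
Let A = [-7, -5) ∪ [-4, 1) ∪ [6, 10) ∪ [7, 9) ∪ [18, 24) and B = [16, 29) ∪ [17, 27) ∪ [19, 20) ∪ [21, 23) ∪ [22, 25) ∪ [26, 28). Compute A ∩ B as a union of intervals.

[18, 24)

A, merged: [-7, -5), [-4, 1), [6, 10), [18, 24).
B, merged: [16, 29).
[-7, -5) meets no B interval.
[-4, 1) meets no B interval.
[6, 10) meets no B interval.
[18, 24) ∩ B → [18, 24).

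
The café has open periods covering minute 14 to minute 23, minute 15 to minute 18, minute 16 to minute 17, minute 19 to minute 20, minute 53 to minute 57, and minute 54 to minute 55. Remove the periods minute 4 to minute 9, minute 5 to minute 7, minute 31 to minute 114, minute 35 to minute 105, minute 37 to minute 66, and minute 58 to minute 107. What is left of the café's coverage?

minute 14 to minute 23

Merge the first list: minute 14 to minute 23, minute 53 to minute 57.
Merge the second list: minute 4 to minute 9, minute 31 to minute 114.
minute 14 to minute 23: no B overlap → unchanged.
minute 53 to minute 57: fully covered by B → removed.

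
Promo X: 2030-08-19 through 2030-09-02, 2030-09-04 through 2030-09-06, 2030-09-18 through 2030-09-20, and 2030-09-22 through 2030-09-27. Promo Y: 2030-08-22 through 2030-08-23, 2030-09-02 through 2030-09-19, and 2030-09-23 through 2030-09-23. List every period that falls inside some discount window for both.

2030-08-19 through 2030-09-02 meets the second set on 2030-08-22 through 2030-08-23, 2030-09-02 through 2030-09-02.
2030-09-04 through 2030-09-06 meets the second set on 2030-09-04 through 2030-09-06.
2030-09-18 through 2030-09-20 meets the second set on 2030-09-18 through 2030-09-19.
2030-09-22 through 2030-09-27 meets the second set on 2030-09-23 through 2030-09-23.

2030-08-22 through 2030-08-23, 2030-09-02 through 2030-09-02, 2030-09-04 through 2030-09-06, 2030-09-18 through 2030-09-19, 2030-09-23 through 2030-09-23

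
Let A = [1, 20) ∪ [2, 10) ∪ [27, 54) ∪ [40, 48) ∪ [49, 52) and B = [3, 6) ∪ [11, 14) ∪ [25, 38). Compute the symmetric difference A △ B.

[1, 3) ∪ [6, 11) ∪ [14, 20) ∪ [25, 27) ∪ [38, 54)

Merge the first list: [1, 20), [27, 54).
A but not B: [1, 3), [6, 11), [14, 20), [38, 54).
B but not A: [25, 27).
Combining gives A △ B.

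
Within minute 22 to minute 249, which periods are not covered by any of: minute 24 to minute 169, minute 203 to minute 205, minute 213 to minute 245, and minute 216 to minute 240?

After merging, the occupied span is minute 24 to minute 169, minute 203 to minute 205, minute 213 to minute 245.
Uncovered inside minute 22 to minute 249: minute 22 to minute 24, minute 169 to minute 203, minute 205 to minute 213, minute 245 to minute 249.

minute 22 to minute 24, minute 169 to minute 203, minute 205 to minute 213, minute 245 to minute 249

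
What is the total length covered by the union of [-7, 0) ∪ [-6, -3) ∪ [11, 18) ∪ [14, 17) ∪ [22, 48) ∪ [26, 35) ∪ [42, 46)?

Merged: [-7, 0), [11, 18), [22, 48).
Lengths: 7 + 7 + 26 = 40.

40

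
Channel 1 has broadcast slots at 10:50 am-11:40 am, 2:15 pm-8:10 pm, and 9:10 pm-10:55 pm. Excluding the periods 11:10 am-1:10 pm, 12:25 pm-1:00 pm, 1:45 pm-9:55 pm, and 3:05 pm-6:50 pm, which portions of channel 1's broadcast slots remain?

10:50 am–11:10 am, 9:55 pm–10:55 pm

Merge the second list: 11:10 am–1:10 pm, 1:45 pm–9:55 pm.
10:50 am–11:40 am with B removed leaves 10:50 am–11:10 am.
2:15 pm–8:10 pm lies entirely inside B → drops out.
9:10 pm–10:55 pm with B removed leaves 9:55 pm–10:55 pm.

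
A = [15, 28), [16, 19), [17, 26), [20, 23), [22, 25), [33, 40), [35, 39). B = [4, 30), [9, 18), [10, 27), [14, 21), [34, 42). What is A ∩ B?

A, merged: [15, 28), [33, 40).
B, merged: [4, 30), [34, 42).
[15, 28) overlaps B on [15, 28).
[33, 40) overlaps B on [34, 40).

[15, 28) ∪ [34, 40)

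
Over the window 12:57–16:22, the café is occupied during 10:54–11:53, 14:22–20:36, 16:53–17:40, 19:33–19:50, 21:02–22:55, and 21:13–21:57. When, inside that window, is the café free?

The merged coverage is 10:54–11:53, 14:22–20:36, 21:02–22:55.
Complement within 12:57–16:22: 12:57–14:22.

12:57–14:22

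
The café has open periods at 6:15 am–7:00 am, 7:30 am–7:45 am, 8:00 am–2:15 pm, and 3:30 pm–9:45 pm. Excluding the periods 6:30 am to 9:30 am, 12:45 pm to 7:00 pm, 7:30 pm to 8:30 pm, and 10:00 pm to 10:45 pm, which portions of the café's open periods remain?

6:15 am–6:30 am, 9:30 am–12:45 pm, 7:00 pm–7:30 pm, 8:30 pm–9:45 pm

6:15 am–7:00 am with B removed leaves 6:15 am–6:30 am.
7:30 am–7:45 am lies entirely inside B → drops out.
8:00 am–2:15 pm with B removed leaves 9:30 am–12:45 pm.
3:30 pm–9:45 pm with B removed leaves 7:00 pm–7:30 pm, 8:30 pm–9:45 pm.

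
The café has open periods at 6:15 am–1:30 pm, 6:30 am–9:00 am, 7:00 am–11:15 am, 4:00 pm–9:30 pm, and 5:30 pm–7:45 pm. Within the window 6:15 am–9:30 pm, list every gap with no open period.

1:30 pm–4:00 pm

Covered (merged): 6:15 am–1:30 pm, 4:00 pm–9:30 pm.
Uncovered inside 6:15 am–9:30 pm: 1:30 pm–4:00 pm.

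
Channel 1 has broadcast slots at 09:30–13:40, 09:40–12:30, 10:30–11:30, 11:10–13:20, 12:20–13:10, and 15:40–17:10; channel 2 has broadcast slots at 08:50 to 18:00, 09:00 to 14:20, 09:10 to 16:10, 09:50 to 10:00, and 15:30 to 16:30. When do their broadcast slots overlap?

A, merged: 09:30-13:40, 15:40-17:10.
B, merged: 08:50-18:00.
09:30-13:40 ∩ B → 09:30-13:40.
15:40-17:10 ∩ B → 15:40-17:10.

09:30-13:40, 15:40-17:10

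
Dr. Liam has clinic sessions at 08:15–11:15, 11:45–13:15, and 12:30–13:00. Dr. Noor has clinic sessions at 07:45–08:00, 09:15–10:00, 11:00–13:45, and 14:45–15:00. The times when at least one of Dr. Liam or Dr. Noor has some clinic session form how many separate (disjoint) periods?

A, merged: 08:15–11:15, 11:45–13:15.
A ∪ B = 07:45–08:00, 08:15–13:45, 14:45–15:00.
That is 3 disjoint pieces.

3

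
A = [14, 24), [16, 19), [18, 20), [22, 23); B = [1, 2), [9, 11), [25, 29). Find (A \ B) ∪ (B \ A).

First set merges to [14, 24).
Only in the first: [14, 24).
Only in the second: [1, 2), [9, 11), [25, 29).
Together these are the periods covered by exactly one.

[1, 2) ∪ [9, 11) ∪ [14, 24) ∪ [25, 29)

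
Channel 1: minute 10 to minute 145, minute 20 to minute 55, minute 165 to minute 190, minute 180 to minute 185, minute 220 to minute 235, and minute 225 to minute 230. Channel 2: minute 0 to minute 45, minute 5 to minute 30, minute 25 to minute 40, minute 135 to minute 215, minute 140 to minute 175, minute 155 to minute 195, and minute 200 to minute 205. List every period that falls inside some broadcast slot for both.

minute 10 to minute 45, minute 135 to minute 145, minute 165 to minute 190

Merge the first list: minute 10 to minute 145, minute 165 to minute 190, minute 220 to minute 235.
Merge the second list: minute 0 to minute 45, minute 135 to minute 215.
minute 10 to minute 145 meets the second set on minute 10 to minute 45, minute 135 to minute 145.
minute 165 to minute 190 meets the second set on minute 165 to minute 190.
minute 220 to minute 235: no overlap with the second set.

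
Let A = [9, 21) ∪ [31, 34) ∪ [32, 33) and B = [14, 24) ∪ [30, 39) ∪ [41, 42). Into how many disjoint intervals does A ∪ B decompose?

3

Merge the first list: [9, 21), [31, 34).
A ∪ B = [9, 24), [30, 39), [41, 42).
That is 3 disjoint pieces.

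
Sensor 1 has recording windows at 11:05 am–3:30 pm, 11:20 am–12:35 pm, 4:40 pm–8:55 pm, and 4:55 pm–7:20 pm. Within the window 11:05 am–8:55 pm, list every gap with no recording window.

3:30 pm–4:40 pm

After merging, the occupied span is 11:05 am–3:30 pm, 4:40 pm–8:55 pm.
Complement within 11:05 am–8:55 pm: 3:30 pm–4:40 pm.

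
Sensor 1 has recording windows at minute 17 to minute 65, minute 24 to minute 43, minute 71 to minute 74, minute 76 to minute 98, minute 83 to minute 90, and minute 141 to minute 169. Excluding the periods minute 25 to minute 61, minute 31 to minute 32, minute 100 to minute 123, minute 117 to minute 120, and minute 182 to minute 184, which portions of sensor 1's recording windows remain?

Merge the first list: minute 17 to minute 65, minute 71 to minute 74, minute 76 to minute 98, minute 141 to minute 169.
Merge the second list: minute 25 to minute 61, minute 100 to minute 123, minute 182 to minute 184.
minute 17 to minute 65 minus B → minute 17 to minute 25, minute 61 to minute 65.
minute 71 to minute 74: no B overlap → unchanged.
minute 76 to minute 98: no B overlap → unchanged.
minute 141 to minute 169: no B overlap → unchanged.

minute 17 to minute 25, minute 61 to minute 65, minute 71 to minute 74, minute 76 to minute 98, minute 141 to minute 169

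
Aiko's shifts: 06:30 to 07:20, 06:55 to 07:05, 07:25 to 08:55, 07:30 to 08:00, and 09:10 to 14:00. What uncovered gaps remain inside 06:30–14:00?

After merging, the occupied span is 06:30–07:20, 07:25–08:55, 09:10–14:00.
Gaps within 06:30–14:00: 07:20–07:25, 08:55–09:10.

07:20–07:25, 08:55–09:10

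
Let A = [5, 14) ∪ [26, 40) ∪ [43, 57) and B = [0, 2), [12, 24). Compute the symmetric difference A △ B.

[0, 2) ∪ [5, 12) ∪ [14, 24) ∪ [26, 40) ∪ [43, 57)

Only in the first: [5, 12), [26, 40), [43, 57).
Only in the second: [0, 2), [14, 24).
Together these are the periods covered by exactly one.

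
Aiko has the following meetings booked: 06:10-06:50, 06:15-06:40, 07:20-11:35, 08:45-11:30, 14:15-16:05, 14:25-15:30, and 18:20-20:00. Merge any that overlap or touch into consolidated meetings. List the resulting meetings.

06:10–06:50, 07:20–11:35, 14:15–16:05, 18:20–20:00

06:15–06:40 overlaps/touches 06:10–06:50 → extend to 06:10–06:50.
07:20–11:35 is disjoint → start new block.
08:45–11:30 overlaps/touches 07:20–11:35 → extend to 07:20–11:35.
14:15–16:05 is disjoint → start new block.
14:25–15:30 overlaps/touches 14:15–16:05 → extend to 14:15–16:05.
18:20–20:00 is disjoint → start new block.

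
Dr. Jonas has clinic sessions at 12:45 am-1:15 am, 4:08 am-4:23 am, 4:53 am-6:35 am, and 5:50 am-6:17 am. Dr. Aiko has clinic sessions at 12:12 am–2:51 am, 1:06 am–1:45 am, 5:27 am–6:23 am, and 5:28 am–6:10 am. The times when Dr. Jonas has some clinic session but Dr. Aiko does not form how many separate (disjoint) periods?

First set merges to 12:45 am-1:15 am, 4:08 am-4:23 am, 4:53 am-6:35 am.
Second set merges to 12:12 am-2:51 am, 5:27 am-6:23 am.
A \ B = 4:08 am-4:23 am, 4:53 am-5:27 am, 6:23 am-6:35 am.
That is 3 disjoint pieces.

3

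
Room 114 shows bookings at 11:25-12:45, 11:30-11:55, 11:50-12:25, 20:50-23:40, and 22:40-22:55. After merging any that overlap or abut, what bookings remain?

11:25-12:45, 20:50-23:40

11:30-11:55 overlaps/touches 11:25-12:45 → extend to 11:25-12:45.
11:50-12:25 overlaps/touches 11:25-12:45 → extend to 11:25-12:45.
20:50-23:40 is disjoint → start new block.
22:40-22:55 overlaps/touches 20:50-23:40 → extend to 20:50-23:40.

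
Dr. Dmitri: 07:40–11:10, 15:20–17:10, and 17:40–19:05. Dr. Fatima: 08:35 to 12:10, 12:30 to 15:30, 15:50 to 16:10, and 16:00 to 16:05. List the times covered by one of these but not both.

07:40–08:35, 11:10–12:10, 12:30–15:20, 15:30–15:50, 16:10–17:10, 17:40–19:05

Merge the second list: 08:35–12:10, 12:30–15:30, 15:50–16:10.
A \ B = 07:40–08:35, 15:30–15:50, 16:10–17:10, 17:40–19:05.
B \ A = 11:10–12:10, 12:30–15:20.
Union of the two gives the symmetric difference.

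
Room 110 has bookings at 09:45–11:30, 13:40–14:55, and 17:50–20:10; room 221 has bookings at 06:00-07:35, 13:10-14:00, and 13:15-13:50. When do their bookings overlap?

13:40–14:00

B, merged: 06:00–07:35, 13:10–14:00.
09:45–11:30: no overlap with the second set.
13:40–14:55 meets the second set on 13:40–14:00.
17:50–20:10: no overlap with the second set.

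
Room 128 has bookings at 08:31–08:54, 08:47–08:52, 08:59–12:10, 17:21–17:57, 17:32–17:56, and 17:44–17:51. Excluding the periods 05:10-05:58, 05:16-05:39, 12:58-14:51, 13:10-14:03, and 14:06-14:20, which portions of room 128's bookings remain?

08:31-08:54, 08:59-12:10, 17:21-17:57

First set merges to 08:31-08:54, 08:59-12:10, 17:21-17:57.
Second set merges to 05:10-05:58, 12:58-14:51.
08:31-08:54 is untouched.
08:59-12:10 is untouched.
17:21-17:57 is untouched.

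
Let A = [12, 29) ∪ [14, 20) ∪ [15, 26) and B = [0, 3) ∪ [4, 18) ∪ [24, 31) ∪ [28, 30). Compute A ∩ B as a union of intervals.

[12, 18) ∪ [24, 29)

First set merges to [12, 29).
Second set merges to [0, 3), [4, 18), [24, 31).
[12, 29) overlaps B on [12, 18), [24, 29).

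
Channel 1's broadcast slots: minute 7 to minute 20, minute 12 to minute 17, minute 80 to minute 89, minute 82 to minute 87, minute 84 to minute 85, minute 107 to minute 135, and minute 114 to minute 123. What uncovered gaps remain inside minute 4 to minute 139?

minute 4 to minute 7, minute 20 to minute 80, minute 89 to minute 107, minute 135 to minute 139

The merged coverage is minute 7 to minute 20, minute 80 to minute 89, minute 107 to minute 135.
Gaps within minute 4 to minute 139: minute 4 to minute 7, minute 20 to minute 80, minute 89 to minute 107, minute 135 to minute 139.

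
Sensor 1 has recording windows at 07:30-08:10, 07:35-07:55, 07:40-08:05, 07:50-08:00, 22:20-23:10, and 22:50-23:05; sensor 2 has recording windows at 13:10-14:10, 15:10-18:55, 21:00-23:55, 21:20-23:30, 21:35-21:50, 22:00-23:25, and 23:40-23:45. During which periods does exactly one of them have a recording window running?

A, merged: 07:30-08:10, 22:20-23:10.
B, merged: 13:10-14:10, 15:10-18:55, 21:00-23:55.
A \ B = 07:30-08:10.
B \ A = 13:10-14:10, 15:10-18:55, 21:00-22:20, 23:10-23:55.
Union of the two gives the symmetric difference.

07:30-08:10, 13:10-14:10, 15:10-18:55, 21:00-22:20, 23:10-23:55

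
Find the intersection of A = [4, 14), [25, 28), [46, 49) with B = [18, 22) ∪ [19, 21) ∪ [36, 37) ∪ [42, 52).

Merge the second list: [18, 22), [36, 37), [42, 52).
[4, 14) falls entirely outside B.
[25, 28) falls entirely outside B.
[46, 49) overlaps B on [46, 49).

[46, 49)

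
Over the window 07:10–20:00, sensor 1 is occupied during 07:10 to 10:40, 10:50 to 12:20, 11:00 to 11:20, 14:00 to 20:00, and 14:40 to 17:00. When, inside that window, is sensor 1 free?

After merging, the occupied span is 07:10-10:40, 10:50-12:20, 14:00-20:00.
Complement within 07:10-20:00: 10:40-10:50, 12:20-14:00.

10:40-10:50, 12:20-14:00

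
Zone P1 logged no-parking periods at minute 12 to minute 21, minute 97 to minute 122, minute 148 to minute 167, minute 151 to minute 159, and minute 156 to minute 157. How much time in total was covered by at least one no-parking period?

Merged: minute 12 to minute 21, minute 97 to minute 122, minute 148 to minute 167.
Lengths: 9 minutes + 25 minutes + 19 minutes = 53 minutes.

53 minutes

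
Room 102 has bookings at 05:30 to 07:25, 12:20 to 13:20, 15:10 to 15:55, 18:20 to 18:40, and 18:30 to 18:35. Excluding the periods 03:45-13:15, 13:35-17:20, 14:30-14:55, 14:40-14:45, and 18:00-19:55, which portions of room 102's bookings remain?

13:15–13:20

First set merges to 05:30–07:25, 12:20–13:20, 15:10–15:55, 18:20–18:40.
Second set merges to 03:45–13:15, 13:35–17:20, 18:00–19:55.
05:30–07:25: entirely removed.
12:20–13:20 \ B = 13:15–13:20.
15:10–15:55: entirely removed.
18:20–18:40: entirely removed.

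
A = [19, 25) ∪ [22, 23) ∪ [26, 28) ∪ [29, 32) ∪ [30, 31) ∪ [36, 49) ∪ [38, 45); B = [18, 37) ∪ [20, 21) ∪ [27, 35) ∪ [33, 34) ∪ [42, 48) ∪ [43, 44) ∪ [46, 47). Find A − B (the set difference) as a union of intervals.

[37, 42) ∪ [48, 49)

First set merges to [19, 25), [26, 28), [29, 32), [36, 49).
Second set merges to [18, 37), [42, 48).
[19, 25): entirely removed.
[26, 28): entirely removed.
[29, 32): entirely removed.
[36, 49) \ B = [37, 42), [48, 49).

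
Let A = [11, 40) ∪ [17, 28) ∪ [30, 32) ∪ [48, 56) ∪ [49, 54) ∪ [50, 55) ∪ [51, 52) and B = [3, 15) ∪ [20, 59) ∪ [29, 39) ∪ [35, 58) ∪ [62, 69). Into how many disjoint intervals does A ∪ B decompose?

A, merged: [11, 40), [48, 56).
B, merged: [3, 15), [20, 59), [62, 69).
A ∪ B = [3, 59), [62, 69).
That is 2 disjoint pieces.

2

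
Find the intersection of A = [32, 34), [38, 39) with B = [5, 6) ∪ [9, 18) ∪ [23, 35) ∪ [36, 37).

[32, 34)

[32, 34) ∩ B → [32, 34).
[38, 39) meets no B interval.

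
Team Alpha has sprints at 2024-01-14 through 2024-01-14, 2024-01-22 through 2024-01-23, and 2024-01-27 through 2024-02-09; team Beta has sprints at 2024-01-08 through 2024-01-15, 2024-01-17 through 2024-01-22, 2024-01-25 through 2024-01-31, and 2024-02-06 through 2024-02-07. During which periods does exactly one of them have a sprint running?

Only in the first: 2024-01-23 through 2024-01-23, 2024-02-01 through 2024-02-05, 2024-02-08 through 2024-02-09.
Only in the second: 2024-01-08 through 2024-01-13, 2024-01-15 through 2024-01-15, 2024-01-17 through 2024-01-21, 2024-01-25 through 2024-01-26.
Together these are the periods covered by exactly one.

2024-01-08 through 2024-01-13, 2024-01-15 through 2024-01-15, 2024-01-17 through 2024-01-21, 2024-01-23 through 2024-01-23, 2024-01-25 through 2024-01-26, 2024-02-01 through 2024-02-05, 2024-02-08 through 2024-02-09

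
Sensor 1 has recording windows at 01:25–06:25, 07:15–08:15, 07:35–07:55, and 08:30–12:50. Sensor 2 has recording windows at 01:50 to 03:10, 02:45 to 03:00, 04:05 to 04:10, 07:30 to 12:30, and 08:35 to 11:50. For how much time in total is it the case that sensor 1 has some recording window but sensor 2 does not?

4 h 10 min

First set merges to 01:25–06:25, 07:15–08:15, 08:30–12:50.
Second set merges to 01:50–03:10, 04:05–04:10, 07:30–12:30.
A \ B = 01:25–01:50, 03:10–04:05, 04:10–06:25, 07:15–07:30, 12:30–12:50.
Total: 25 min + 55 min + 2 h 15 min + 15 min + 20 min = 4 h 10 min.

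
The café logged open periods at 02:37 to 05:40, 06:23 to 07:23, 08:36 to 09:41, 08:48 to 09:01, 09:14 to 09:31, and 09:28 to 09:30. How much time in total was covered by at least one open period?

Merged: 02:37–05:40, 06:23–07:23, 08:36–09:41.
Lengths: 3 h 3 min + 1 h + 1 h 5 min = 5 h 8 min.

5 h 8 min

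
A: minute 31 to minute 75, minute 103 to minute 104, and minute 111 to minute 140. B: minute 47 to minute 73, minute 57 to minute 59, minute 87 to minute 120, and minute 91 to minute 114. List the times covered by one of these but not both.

Merge the second list: minute 47 to minute 73, minute 87 to minute 120.
Only in the first: minute 31 to minute 47, minute 73 to minute 75, minute 120 to minute 140.
Only in the second: minute 87 to minute 103, minute 104 to minute 111.
Together these are the periods covered by exactly one.

minute 31 to minute 47, minute 73 to minute 75, minute 87 to minute 103, minute 104 to minute 111, minute 120 to minute 140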